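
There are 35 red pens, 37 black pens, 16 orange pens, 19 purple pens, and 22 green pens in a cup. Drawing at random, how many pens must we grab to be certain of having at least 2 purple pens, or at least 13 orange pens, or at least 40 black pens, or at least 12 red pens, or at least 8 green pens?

Each of the 5 ink colors has its own threshold; avoid all of them simultaneously.
The worst case stops just short of every target: 11 red, all 37 black, 12 orange, 1 purple, 7 green — 11 + 37 + 12 + 1 + 7 = 68 pens.
One more pen must push some ink color to its target, so 68 + 1 = 69.

69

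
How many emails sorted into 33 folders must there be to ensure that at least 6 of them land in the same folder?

166

There are 33 folders acting as pigeonholes.
With 33 × 5 = 165 emails we could place exactly 5 in each, with no class reaching 6.
One more forces some class to hold 6, so 165 + 1 = 166.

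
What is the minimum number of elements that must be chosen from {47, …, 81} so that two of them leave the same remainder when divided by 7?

8

Use the pigeonhole principle on residue classes: group the integers by remainder mod 7; there are 7 residue classes, each nonempty in this range.
Choosing one from each class (7 integers) avoids any shared remainder.
One more choice must repeat a class, so two differ by a multiple of 7. Hence 7 + 1 = 8.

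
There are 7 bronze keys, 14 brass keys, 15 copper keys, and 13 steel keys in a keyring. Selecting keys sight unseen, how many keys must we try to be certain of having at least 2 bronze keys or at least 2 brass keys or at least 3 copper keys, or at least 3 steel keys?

7

The worst case stops just short of every target: 1 bronze, 1 brass, 2 copper, 2 steel — 1 + 1 + 2 + 2 = 6 keys.
One more key must push some type to its target, so 6 + 1 = 7.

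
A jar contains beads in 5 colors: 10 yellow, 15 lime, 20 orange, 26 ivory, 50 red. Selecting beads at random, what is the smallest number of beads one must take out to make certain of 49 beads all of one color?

120

Treat the 5 colors as pigeonholes.
In the worst case we take at most 48 of each color, but all 10 yellow, all 15 lime, all 20 orange, and all 26 ivory (fewer than 48), giving 10 + 15 + 20 + 26 + 48 = 119.
One more bead then forces some color to 49, so 119 + 1 = 120.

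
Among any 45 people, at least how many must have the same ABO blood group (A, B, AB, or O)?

The 45 people fall into 4 ABO blood groups.
If each of the 4 ABO blood groups held at most 11, the total would be at most 4 × 11 = 44 < 45, a contradiction.
So at least one holds ⌈45/4⌉ = 12.

12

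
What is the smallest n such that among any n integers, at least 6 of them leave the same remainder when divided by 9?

There are 9 residue classes modulo 9 acting as pigeonholes.
With 9 × 5 = 45 integers we could place exactly 5 in each, with no class reaching 6.
One more forces some class to hold 6, so 45 + 1 = 46.

46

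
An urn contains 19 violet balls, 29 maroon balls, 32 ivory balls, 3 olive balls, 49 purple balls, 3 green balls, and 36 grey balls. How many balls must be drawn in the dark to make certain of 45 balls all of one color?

Treat the 7 colors as pigeonholes.
In the worst case we take at most 44 of each color, but all 19 violet, all 29 maroon, all 32 ivory, all 3 olive, all 3 green, and all 36 grey (fewer than 44), giving 19 + 29 + 32 + 3 + 44 + 3 + 36 = 166.
One more ball then forces some color to 45, so 166 + 1 = 167.

167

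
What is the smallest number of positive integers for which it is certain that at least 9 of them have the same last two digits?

801

There are 100 possible two-digit endings acting as pigeonholes.
With 100 × 8 = 800 positive integers we could place exactly 8 in each, with no class reaching 9.
One more forces some class to hold 9, so 800 + 1 = 801.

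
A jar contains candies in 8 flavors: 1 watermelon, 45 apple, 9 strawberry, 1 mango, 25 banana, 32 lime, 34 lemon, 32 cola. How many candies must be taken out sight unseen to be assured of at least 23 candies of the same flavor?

122

In the worst case we take at most 22 of each flavor, but all 1 watermelon, all 9 strawberry, and all 1 mango (fewer than 22), giving 1 + 22 + 9 + 1 + 22 + 22 + 22 + 22 = 121.
One more candy then forces some flavor to 23, so 121 + 1 = 122.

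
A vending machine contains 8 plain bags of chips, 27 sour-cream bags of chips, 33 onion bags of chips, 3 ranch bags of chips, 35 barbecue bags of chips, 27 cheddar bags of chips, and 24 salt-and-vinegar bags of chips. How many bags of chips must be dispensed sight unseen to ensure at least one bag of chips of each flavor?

155

The hardest flavor to obtain is ranch: we could draw every other bag of chips first — 157 − 3 = 154 bags of chips — without a single ranch one.
The next draw must be ranch, so 154 + 1 = 155.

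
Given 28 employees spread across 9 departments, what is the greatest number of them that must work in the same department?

4

If each of the 9 departments held at most 3, the total would be at most 9 × 3 = 27 < 28, a contradiction.
So at least one holds ⌈28/9⌉ = 4.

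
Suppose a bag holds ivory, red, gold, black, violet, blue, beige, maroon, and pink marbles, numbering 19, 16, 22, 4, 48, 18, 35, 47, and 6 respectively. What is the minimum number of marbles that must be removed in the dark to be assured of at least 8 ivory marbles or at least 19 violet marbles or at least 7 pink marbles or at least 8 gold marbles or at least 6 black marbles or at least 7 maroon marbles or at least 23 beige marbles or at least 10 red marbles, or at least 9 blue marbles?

88

The worst case stops just short of every target: 7 ivory, 9 red, 7 gold, all 4 black, 18 violet, 8 blue, 22 beige, 6 maroon, 6 pink — 7 + 9 + 7 + 4 + 18 + 8 + 22 + 6 + 6 = 87 marbles.
One more marble must push some color to its target, so 87 + 1 = 88.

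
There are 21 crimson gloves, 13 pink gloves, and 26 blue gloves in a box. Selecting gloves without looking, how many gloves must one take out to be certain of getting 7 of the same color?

Treat the 3 colors as pigeonholes.
The worst case takes 6 gloves of each color without reaching 7 of any: 3 × 6 = 18.
The next glove must bring some color to 7, so 18 + 1 = 19.

19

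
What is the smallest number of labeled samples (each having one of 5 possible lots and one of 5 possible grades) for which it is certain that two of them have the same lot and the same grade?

There are 5 × 5 = 25 (lot, grade) combinations acting as pigeonholes.
With 25 labeled samples we could place one in each, avoiding any repeat.
One more forces some (lot, grade) pair to hold 2, so 25 + 1 = 26.

26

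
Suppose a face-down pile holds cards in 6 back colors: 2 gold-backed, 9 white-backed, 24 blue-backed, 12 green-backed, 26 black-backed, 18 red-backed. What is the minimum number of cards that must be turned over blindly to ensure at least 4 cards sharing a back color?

18

In the worst case we take at most 3 of each back color, but all 2 gold-backed (fewer than 3), giving 2 + 3 + 3 + 3 + 3 + 3 = 17.
One more card then forces some back color to 4, so 17 + 1 = 18.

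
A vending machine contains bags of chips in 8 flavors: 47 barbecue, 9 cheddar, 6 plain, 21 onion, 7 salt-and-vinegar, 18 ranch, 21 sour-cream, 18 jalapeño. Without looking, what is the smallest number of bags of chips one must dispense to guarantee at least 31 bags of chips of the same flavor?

In the worst case we take at most 30 of each flavor, but all 9 cheddar, all 6 plain, all 21 onion, all 7 salt-and-vinegar, all 18 ranch, all 21 sour-cream, and all 18 jalapeño (fewer than 30), giving 30 + 9 + 6 + 21 + 7 + 18 + 21 + 18 = 130.
One more bag of chips then forces some flavor to 31, so 130 + 1 = 131.

131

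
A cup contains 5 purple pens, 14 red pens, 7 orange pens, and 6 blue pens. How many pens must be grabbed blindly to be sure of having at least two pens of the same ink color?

5

Treat the 4 ink colors as pigeonholes.
The worst case takes 1 pen of each ink color without reaching 2 of any: 4 × 1 = 4.
The next pen must bring some ink color to 2, so 4 + 1 = 5.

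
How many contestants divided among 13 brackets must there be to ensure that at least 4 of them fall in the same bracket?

There are 13 brackets acting as pigeonholes.
With 13 × 3 = 39 contestants we could place exactly 3 in each, with no class reaching 4.
One more forces some class to hold 4, so 39 + 1 = 40.

40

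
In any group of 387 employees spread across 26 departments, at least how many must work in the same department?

The 387 employees fall into 26 departments.
If each of the 26 departments held at most 14, the total would be at most 26 × 14 = 364 < 387, a contradiction.
So at least one holds ⌈387/26⌉ = 15.

15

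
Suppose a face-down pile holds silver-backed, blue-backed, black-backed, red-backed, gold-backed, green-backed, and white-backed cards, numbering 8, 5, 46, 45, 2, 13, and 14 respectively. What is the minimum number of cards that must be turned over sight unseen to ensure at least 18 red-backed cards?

106

The worst case draws every non-red-backed card first: 8 + 5 + 46 + 2 + 13 + 14 = 88.
The next 18 draws are then forced to be red-backed, giving 88 + 18 = 106.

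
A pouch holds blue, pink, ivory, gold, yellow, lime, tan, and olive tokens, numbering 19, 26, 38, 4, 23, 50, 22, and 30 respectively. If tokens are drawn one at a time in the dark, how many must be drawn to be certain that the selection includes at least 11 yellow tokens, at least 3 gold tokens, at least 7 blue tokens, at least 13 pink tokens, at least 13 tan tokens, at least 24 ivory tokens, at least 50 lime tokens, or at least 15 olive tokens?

129

Each of the 8 colors has its own threshold; avoid all of them simultaneously.
The worst case stops just short of every target: 6 blue, 12 pink, 23 ivory, 2 gold, 10 yellow, 49 lime, 12 tan, 14 olive — 6 + 12 + 23 + 2 + 10 + 49 + 12 + 14 = 128 tokens.
One more token must push some color to its target, so 128 + 1 = 129.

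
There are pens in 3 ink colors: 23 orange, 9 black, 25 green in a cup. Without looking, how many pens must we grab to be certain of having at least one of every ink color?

The hardest ink color to obtain is black: we could draw every other pen first — 57 − 9 = 48 pens — without a single black one.
The next draw must be black, so 48 + 1 = 49.

49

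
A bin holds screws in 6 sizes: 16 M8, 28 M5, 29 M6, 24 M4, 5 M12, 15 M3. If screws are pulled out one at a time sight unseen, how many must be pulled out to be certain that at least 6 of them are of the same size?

31

The worst case takes 5 screws of each size without reaching 6 of any: 6 × 5 = 30.
The next screw must bring some size to 6, so 30 + 1 = 31.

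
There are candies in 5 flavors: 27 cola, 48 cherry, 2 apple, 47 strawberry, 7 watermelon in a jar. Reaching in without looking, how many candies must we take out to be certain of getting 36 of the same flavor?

In the worst case we take at most 35 of each flavor, but all 27 cola, all 2 apple, and all 7 watermelon (fewer than 35), giving 27 + 35 + 2 + 35 + 7 = 106.
One more candy then forces some flavor to 36, so 106 + 1 = 107.

107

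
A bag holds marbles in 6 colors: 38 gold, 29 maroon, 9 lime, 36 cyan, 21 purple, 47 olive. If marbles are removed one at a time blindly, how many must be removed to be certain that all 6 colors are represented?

172

The hardest color to obtain is lime: we could draw every other marble first — 180 − 9 = 171 marbles — without a single lime one.
The next draw must be lime, so 171 + 1 = 172.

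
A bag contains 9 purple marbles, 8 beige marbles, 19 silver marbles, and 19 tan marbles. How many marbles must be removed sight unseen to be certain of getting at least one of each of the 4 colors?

The hardest color to obtain is beige: we could draw every other marble first — 55 − 8 = 47 marbles — without a single beige one.
The next draw must be beige, so 47 + 1 = 48.

48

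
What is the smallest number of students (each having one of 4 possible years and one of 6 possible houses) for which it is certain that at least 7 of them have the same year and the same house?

145

There are 4 × 6 = 24 (year, house) combinations acting as pigeonholes.
With 24 × 6 = 144 students we could place exactly 6 in each, with no (year, house) pair reaching 7.
One more forces some (year, house) pair to hold 7, so 144 + 1 = 145.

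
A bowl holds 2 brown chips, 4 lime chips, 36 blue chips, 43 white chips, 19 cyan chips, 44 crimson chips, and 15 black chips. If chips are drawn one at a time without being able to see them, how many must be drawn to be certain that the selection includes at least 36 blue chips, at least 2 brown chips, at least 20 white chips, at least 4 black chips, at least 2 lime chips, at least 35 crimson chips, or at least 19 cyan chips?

112

Each of the 7 colors has its own threshold; avoid all of them simultaneously.
The worst case stops just short of every target: 1 brown, 1 lime, 35 blue, 19 white, 18 cyan, 34 crimson, 3 black — 1 + 1 + 35 + 19 + 18 + 34 + 3 = 111 chips.
One more chip must push some color to its target, so 111 + 1 = 112.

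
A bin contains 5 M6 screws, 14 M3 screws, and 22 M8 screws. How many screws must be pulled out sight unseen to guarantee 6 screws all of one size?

16

Treat the 3 sizes as pigeonholes.
The worst case takes 5 screws of each size without reaching 6 of any: 3 × 5 = 15.
The next screw must bring some size to 6, so 15 + 1 = 16.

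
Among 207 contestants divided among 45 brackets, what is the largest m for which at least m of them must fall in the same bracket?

5

The 207 contestants fall into 45 brackets.
If each of the 45 brackets held at most 4, the total would be at most 45 × 4 = 180 < 207, a contradiction.
So at least one holds ⌈207/45⌉ = 5.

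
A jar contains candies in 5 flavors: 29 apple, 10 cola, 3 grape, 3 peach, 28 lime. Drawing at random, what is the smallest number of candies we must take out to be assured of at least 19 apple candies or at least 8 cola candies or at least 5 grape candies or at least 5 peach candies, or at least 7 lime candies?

Each of the 5 flavors has its own threshold; avoid all of them simultaneously.
The worst case stops just short of every target: 18 apple, 7 cola, all 3 grape, all 3 peach, 6 lime — 18 + 7 + 3 + 3 + 6 = 37 candies.
One more candy must push some flavor to its target, so 37 + 1 = 38.

38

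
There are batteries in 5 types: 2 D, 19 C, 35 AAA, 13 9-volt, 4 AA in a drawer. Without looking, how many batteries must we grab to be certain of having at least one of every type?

The hardest type to obtain is D: we could draw every other battery first — 73 − 2 = 71 batteries — without a single D one.
The next draw must be D, so 71 + 1 = 72.

72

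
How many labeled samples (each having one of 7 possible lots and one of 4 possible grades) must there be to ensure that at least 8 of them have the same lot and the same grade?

There are 7 × 4 = 28 (lot, grade) combinations acting as pigeonholes.
With 28 × 7 = 196 labeled samples we could place exactly 7 in each, with no (lot, grade) pair reaching 8.
One more forces some (lot, grade) pair to hold 8, so 196 + 1 = 197.

197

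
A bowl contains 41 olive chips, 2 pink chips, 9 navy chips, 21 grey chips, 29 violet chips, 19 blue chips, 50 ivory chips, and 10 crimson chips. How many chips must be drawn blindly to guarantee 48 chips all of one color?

Treat the 8 colors as pigeonholes.
In the worst case we take at most 47 of each color, but all 41 olive, all 2 pink, all 9 navy, all 21 grey, all 29 violet, all 19 blue, and all 10 crimson (fewer than 47), giving 41 + 2 + 9 + 21 + 29 + 19 + 47 + 10 = 178.
One more chip then forces some color to 48, so 178 + 1 = 179.

179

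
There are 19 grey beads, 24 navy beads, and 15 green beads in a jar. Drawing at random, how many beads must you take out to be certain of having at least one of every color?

The hardest color to obtain is green: we could draw every other bead first — 58 − 15 = 43 beads — without a single green one.
The next draw must be green, so 43 + 1 = 44.

44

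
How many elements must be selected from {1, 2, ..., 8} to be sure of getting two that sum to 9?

Partition {1, …, 8} into 4 pairs: {1,8}, {2,7}, …, {4,5}.
Choosing 4 integers — say the integers 1 through 4 — takes one from each pair and avoids the property.
Choosing 5 forces two into the same pair by pigeonhole, and those sum to 9. So 5.

5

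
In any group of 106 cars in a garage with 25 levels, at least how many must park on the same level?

5

The 106 cars fall into 25 levels.
If each of the 25 levels held at most 4, the total would be at most 25 × 4 = 100 < 106, a contradiction.
So at least one holds ⌈106/25⌉ = 5.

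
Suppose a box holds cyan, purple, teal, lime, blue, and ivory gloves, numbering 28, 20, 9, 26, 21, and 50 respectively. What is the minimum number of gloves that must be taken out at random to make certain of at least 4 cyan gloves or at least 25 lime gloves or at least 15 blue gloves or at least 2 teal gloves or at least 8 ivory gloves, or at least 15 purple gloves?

64

The worst case stops just short of every target: 3 cyan, 14 purple, 1 teal, 24 lime, 14 blue, 7 ivory — 3 + 14 + 1 + 24 + 14 + 7 = 63 gloves.
One more glove must push some color to its target, so 63 + 1 = 64.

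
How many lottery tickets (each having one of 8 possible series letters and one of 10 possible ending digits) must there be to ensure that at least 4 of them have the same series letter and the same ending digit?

There are 8 × 10 = 80 (series letter, ending digit) combinations acting as pigeonholes.
With 80 × 3 = 240 lottery tickets we could place exactly 3 in each, with no (series letter, ending digit) pair reaching 4.
One more forces some (series letter, ending digit) pair to hold 4, so 240 + 1 = 241.

241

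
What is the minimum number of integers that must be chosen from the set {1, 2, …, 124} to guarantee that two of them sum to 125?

63

Partition {1, …, 124} into 62 pairs: {1,124}, {2,123}, …, {62,63}.
Choosing 62 integers — say the integers 1 through 62 — takes one from each pair and avoids the property.
Choosing 63 forces two into the same pair by pigeonhole, and those sum to 125. So 63.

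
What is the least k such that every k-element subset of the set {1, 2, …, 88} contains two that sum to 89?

Partition {1, …, 88} into 44 pairs: {1,88}, {2,87}, …, {44,45}.
Choosing 44 integers — say the integers 1 through 44 — takes one from each pair and avoids the property.
Choosing 45 forces two into the same pair by pigeonhole, and those sum to 89. So 45.

45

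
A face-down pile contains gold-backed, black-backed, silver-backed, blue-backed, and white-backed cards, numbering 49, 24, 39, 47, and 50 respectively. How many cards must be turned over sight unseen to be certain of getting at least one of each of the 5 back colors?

186

The hardest back color to obtain is black-backed: we could draw every other card first — 209 − 24 = 185 cards — without a single black-backed one.
The next draw must be black-backed, so 185 + 1 = 186.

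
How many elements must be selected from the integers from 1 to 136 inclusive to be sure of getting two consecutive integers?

Partition {1, …, 136} into 68 pairs: {1,2}, {3,4}, …, {135,136}.
Choosing 68 integers — say the 68 even numbers 2, 4, …, 136 — takes one from each pair and avoids the property.
Choosing 69 forces two into the same pair by pigeonhole, and those are consecutive. So 69.

69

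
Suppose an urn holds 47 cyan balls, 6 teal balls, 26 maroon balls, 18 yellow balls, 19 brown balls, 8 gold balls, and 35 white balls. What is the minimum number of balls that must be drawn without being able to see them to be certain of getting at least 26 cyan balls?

138

The worst case draws every non-cyan ball first: 6 + 26 + 18 + 19 + 8 + 35 = 112.
The next 26 draws are then forced to be cyan, giving 112 + 26 = 138.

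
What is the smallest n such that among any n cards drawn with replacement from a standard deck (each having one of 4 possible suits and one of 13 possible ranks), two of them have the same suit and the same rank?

There are 4 × 13 = 52 (suit, rank) combinations acting as pigeonholes.
With 52 cards drawn with replacement from a standard deck we could place one in each, avoiding any repeat.
One more forces some (suit, rank) pair to hold 2, so 52 + 1 = 53.

53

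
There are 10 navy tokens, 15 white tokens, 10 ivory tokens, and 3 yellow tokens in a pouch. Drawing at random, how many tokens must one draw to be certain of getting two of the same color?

Treat the 4 colors as pigeonholes.
The worst case takes 1 token of each color without reaching 2 of any: 4 × 1 = 4.
The next token must bring some color to 2, so 4 + 1 = 5.

5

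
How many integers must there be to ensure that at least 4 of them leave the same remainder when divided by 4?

13

There are 4 residue classes modulo 4 acting as pigeonholes.
With 4 × 3 = 12 integers we could place exactly 3 in each, with no class reaching 4.
One more forces some class to hold 4, so 12 + 1 = 13.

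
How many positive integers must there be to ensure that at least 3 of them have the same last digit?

21

There are 10 possible last digits acting as pigeonholes.
With 10 × 2 = 20 positive integers we could place exactly 2 in each, with no class reaching 3.
One more forces some class to hold 3, so 20 + 1 = 21.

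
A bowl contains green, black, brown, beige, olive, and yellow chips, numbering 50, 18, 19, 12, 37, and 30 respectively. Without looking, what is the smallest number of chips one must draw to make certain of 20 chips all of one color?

In the worst case we take at most 19 of each color, but all 18 black and all 12 beige (fewer than 19), giving 19 + 18 + 19 + 12 + 19 + 19 = 106.
One more chip then forces some color to 20, so 106 + 1 = 107.

107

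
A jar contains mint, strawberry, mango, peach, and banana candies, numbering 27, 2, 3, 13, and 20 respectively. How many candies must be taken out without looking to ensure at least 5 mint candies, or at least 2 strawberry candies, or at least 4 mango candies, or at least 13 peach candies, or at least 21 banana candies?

41

The worst case stops just short of every target: 4 mint, 1 strawberry, 3 mango, 12 peach, 20 banana — 4 + 1 + 3 + 12 + 20 = 40 candies.
One more candy must push some flavor to its target, so 40 + 1 = 41.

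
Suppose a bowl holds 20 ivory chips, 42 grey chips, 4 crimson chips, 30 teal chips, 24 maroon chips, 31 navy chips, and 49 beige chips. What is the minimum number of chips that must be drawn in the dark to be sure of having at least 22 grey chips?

180

The worst case draws every non-grey chip first: 20 + 4 + 30 + 24 + 31 + 49 = 158.
The next 22 draws are then forced to be grey, giving 158 + 22 = 180.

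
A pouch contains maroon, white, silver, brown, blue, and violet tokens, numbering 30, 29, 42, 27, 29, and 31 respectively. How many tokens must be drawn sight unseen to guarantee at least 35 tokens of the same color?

181

Treat the 6 colors as pigeonholes.
In the worst case we take at most 34 of each color, but all 30 maroon, all 29 white, all 27 brown, all 29 blue, and all 31 violet (fewer than 34), giving 30 + 29 + 34 + 27 + 29 + 31 = 180.
One more token then forces some color to 35, so 180 + 1 = 181.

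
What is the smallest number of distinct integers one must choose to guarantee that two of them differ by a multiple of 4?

5

Two integers differ by a multiple of 4 exactly when they share a remainder mod 4.
There are 4 residue classes mod 4, so 4 integers can all lie in distinct classes.
One more integer must repeat a residue, giving a difference divisible by 4. So n = 4 + 1 = 5.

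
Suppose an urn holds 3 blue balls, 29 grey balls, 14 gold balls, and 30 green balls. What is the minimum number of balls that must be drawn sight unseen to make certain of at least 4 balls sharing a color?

Treat the 4 colors as pigeonholes.
The worst case takes 3 balls of each color without reaching 4 of any: 4 × 3 = 12.
The next ball must bring some color to 4, so 12 + 1 = 13.

13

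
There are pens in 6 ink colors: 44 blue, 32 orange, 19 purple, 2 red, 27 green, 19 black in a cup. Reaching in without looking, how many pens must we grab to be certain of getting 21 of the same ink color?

In the worst case we take at most 20 of each ink color, but all 19 purple, all 2 red, and all 19 black (fewer than 20), giving 20 + 20 + 19 + 2 + 20 + 19 = 100.
One more pen then forces some ink color to 21, so 100 + 1 = 101.

101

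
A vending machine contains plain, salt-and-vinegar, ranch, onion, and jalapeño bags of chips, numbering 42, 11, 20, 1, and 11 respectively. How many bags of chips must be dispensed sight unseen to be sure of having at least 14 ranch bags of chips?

The worst case draws every non-ranch bag of chips first: 42 + 11 + 1 + 11 = 65.
The next 14 draws are then forced to be ranch, giving 65 + 14 = 79.

79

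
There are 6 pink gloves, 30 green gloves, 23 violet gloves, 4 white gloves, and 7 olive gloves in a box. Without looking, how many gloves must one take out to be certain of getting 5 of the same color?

21

The worst case takes 4 gloves of each color without reaching 5 of any: 5 × 4 = 20.
The next glove must bring some color to 5, so 20 + 1 = 21.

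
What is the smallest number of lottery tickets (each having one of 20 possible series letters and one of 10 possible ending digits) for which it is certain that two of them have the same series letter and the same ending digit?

201

There are 20 × 10 = 200 (series letter, ending digit) combinations acting as pigeonholes.
With 200 lottery tickets we could place one in each, avoiding any repeat.
One more forces some (series letter, ending digit) pair to hold 2, so 200 + 1 = 201.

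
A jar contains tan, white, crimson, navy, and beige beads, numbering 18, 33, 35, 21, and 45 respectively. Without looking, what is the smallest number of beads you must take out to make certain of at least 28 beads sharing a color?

121

In the worst case we take at most 27 of each color, but all 18 tan and all 21 navy (fewer than 27), giving 18 + 27 + 27 + 21 + 27 = 120.
One more bead then forces some color to 28, so 120 + 1 = 121.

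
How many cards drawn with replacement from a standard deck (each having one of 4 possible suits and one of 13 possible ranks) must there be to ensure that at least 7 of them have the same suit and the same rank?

313

There are 4 × 13 = 52 (suit, rank) combinations acting as pigeonholes.
With 52 × 6 = 312 cards drawn with replacement from a standard deck we could place exactly 6 in each, with no (suit, rank) pair reaching 7.
One more forces some (suit, rank) pair to hold 7, so 312 + 1 = 313.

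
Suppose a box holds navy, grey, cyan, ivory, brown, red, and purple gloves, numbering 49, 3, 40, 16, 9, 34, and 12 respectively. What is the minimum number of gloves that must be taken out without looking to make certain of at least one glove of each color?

The hardest color to obtain is grey: we could draw every other glove first — 163 − 3 = 160 gloves — without a single grey one.
The next draw must be grey, so 160 + 1 = 161.

161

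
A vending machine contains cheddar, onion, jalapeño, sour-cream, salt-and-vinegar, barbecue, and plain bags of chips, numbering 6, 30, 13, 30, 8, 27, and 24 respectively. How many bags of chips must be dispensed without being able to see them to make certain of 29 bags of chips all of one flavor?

Treat the 7 flavors as pigeonholes.
In the worst case we take at most 28 of each flavor, but all 6 cheddar, all 13 jalapeño, all 8 salt-and-vinegar, all 27 barbecue, and all 24 plain (fewer than 28), giving 6 + 28 + 13 + 28 + 8 + 27 + 24 = 134.
One more bag of chips then forces some flavor to 29, so 134 + 1 = 135.

135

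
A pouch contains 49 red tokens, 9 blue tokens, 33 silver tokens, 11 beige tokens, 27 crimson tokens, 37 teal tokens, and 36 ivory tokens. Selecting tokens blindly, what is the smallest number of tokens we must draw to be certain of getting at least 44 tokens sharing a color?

197

Treat the 7 colors as pigeonholes.
In the worst case we take at most 43 of each color, but all 9 blue, all 33 silver, all 11 beige, all 27 crimson, all 37 teal, and all 36 ivory (fewer than 43), giving 43 + 9 + 33 + 11 + 27 + 37 + 36 = 196.
One more token then forces some color to 44, so 196 + 1 = 197.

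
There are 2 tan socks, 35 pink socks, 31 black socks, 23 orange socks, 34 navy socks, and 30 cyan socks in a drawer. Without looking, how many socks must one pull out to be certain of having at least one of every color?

154

The hardest color to obtain is tan: we could draw every other sock first — 155 − 2 = 153 socks — without a single tan one.
The next draw must be tan, so 153 + 1 = 154.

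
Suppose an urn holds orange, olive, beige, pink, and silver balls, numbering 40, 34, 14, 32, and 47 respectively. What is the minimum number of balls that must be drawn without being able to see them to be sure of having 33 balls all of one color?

In the worst case we take at most 32 of each color, but all 14 beige (fewer than 32), giving 32 + 32 + 14 + 32 + 32 = 142.
One more ball then forces some color to 33, so 142 + 1 = 143.

143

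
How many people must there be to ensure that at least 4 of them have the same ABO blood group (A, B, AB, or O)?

13

There are 4 ABO blood groups acting as pigeonholes.
With 4 × 3 = 12 people we could place exactly 3 in each, with no class reaching 4.
One more forces some class to hold 4, so 12 + 1 = 13.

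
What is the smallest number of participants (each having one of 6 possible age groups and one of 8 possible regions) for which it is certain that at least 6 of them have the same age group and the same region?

There are 6 × 8 = 48 (age group, region) combinations acting as pigeonholes.
With 48 × 5 = 240 participants we could place exactly 5 in each, with no (age group, region) pair reaching 6.
One more forces some (age group, region) pair to hold 6, so 240 + 1 = 241.

241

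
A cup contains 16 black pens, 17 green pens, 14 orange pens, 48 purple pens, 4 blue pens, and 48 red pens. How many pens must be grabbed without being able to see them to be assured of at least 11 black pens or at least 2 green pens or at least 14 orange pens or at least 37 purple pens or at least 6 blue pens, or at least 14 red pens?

78

The worst case stops just short of every target: 10 black, 1 green, 13 orange, 36 purple, all 4 blue, 13 red — 10 + 1 + 13 + 36 + 4 + 13 = 77 pens.
One more pen must push some ink color to its target, so 77 + 1 = 78.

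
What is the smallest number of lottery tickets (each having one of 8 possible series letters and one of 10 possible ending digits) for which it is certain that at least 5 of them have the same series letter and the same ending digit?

There are 8 × 10 = 80 (series letter, ending digit) combinations acting as pigeonholes.
With 80 × 4 = 320 lottery tickets we could place exactly 4 in each, with no (series letter, ending digit) pair reaching 5.
One more forces some (series letter, ending digit) pair to hold 5, so 320 + 1 = 321.

321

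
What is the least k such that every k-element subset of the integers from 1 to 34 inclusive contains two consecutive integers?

Partition {1, …, 34} into 17 pairs: {1,2}, {3,4}, …, {33,34}.
Choosing 17 integers — say the 17 even numbers 2, 4, …, 34 — takes one from each pair and avoids the property.
Choosing 18 forces two into the same pair by pigeonhole, and those are consecutive. So 18.

18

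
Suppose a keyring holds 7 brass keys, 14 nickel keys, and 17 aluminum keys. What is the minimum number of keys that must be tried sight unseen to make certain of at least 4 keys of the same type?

The worst case takes 3 keys of each type without reaching 4 of any: 3 × 3 = 9.
The next key must bring some type to 4, so 9 + 1 = 10.

10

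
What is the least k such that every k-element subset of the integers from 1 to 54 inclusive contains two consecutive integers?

Partition {1, …, 54} into 27 pairs: {1,2}, {3,4}, …, {53,54}.
Choosing 27 integers — say the 27 even numbers 2, 4, …, 54 — takes one from each pair and avoids the property.
Choosing 28 forces two into the same pair by pigeonhole, and those are consecutive. So 28.

28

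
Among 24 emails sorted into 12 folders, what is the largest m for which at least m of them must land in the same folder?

The 24 emails fall into 12 folders.
If each of the 12 folders held at most 1, the total would be at most 12 × 1 = 12 < 24, a contradiction.
So at least one holds ⌈24/12⌉ = 2.

2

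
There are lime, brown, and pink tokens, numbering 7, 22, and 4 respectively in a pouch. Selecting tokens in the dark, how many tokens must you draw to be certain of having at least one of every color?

30

The hardest color to obtain is pink: we could draw every other token first — 33 − 4 = 29 tokens — without a single pink one.
The next draw must be pink, so 29 + 1 = 30.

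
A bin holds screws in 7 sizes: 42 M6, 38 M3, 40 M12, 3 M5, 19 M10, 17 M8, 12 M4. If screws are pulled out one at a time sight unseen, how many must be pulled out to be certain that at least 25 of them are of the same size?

124

In the worst case we take at most 24 of each size, but all 3 M5, all 19 M10, all 17 M8, and all 12 M4 (fewer than 24), giving 24 + 24 + 24 + 3 + 19 + 17 + 12 = 123.
One more screw then forces some size to 25, so 123 + 1 = 124.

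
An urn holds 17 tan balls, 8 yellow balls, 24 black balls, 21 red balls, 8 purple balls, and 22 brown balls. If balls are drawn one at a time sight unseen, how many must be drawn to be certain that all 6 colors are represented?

93

The hardest color to obtain is yellow: we could draw every other ball first — 100 − 8 = 92 balls — without a single yellow one.
The next draw must be yellow, so 92 + 1 = 93.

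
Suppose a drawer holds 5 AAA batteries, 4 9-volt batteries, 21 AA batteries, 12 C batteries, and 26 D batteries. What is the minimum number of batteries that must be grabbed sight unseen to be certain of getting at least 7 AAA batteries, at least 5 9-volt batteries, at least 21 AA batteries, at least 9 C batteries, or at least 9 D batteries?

The worst case stops just short of every target: all 5 AAA, 4 9-volt, 20 AA, 8 C, 8 D — 5 + 4 + 20 + 8 + 8 = 45 batteries.
One more battery must push some type to its target, so 45 + 1 = 46.

46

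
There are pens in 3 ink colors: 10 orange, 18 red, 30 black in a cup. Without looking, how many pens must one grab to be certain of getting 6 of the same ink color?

16

The worst case takes 5 pens of each ink color without reaching 6 of any: 3 × 5 = 15.
The next pen must bring some ink color to 6, so 15 + 1 = 16.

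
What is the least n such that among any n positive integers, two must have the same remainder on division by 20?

21

Two integers differ by a multiple of 20 exactly when they share a remainder mod 20.
There are 20 residue classes mod 20, so 20 integers can all lie in distinct classes.
One more integer must repeat a residue, giving a difference divisible by 20. So n = 20 + 1 = 21.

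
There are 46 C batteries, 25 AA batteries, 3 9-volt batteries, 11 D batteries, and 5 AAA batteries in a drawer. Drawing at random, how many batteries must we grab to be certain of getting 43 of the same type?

87

Treat the 5 types as pigeonholes.
In the worst case we take at most 42 of each type, but all 25 AA, all 3 9-volt, all 11 D, and all 5 AAA (fewer than 42), giving 42 + 25 + 3 + 11 + 5 = 86.
One more battery then forces some type to 43, so 86 + 1 = 87.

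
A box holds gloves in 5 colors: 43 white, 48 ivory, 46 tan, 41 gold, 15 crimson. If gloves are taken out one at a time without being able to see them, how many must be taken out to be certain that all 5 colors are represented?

The hardest color to obtain is crimson: we could draw every other glove first — 193 − 15 = 178 gloves — without a single crimson one.
The next draw must be crimson, so 178 + 1 = 179.

179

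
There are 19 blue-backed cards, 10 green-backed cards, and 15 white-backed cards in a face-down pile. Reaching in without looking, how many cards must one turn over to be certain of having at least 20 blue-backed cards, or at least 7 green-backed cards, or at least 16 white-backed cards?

41

The worst case stops just short of every target: 19 blue-backed, 6 green-backed, 15 white-backed — 19 + 6 + 15 = 40 cards.
One more card must push some back color to its target, so 40 + 1 = 41.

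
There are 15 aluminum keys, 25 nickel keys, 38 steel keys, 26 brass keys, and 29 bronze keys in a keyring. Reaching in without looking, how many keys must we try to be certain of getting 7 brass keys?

114

To avoid brass keys as long as possible, exhaust the other 4 types first.
The worst case draws every non-brass key first: 15 + 25 + 38 + 29 = 107.
The next 7 draws are then forced to be brass, giving 107 + 7 = 114.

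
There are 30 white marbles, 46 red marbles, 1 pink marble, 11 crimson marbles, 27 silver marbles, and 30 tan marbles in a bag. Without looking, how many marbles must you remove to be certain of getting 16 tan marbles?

131

The worst case draws every non-tan marble first: 30 + 46 + 1 + 11 + 27 = 115.
The next 16 draws are then forced to be tan, giving 115 + 16 = 131.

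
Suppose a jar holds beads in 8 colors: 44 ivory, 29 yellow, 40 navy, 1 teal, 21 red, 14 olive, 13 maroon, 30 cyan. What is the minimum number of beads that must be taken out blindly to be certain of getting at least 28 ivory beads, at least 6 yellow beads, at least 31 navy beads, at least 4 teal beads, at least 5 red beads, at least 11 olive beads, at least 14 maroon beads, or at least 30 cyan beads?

120

The worst case stops just short of every target: 27 ivory, 5 yellow, 30 navy, all 1 teal, 4 red, 10 olive, 13 maroon, 29 cyan — 27 + 5 + 30 + 1 + 4 + 10 + 13 + 29 = 119 beads.
One more bead must push some color to its target, so 119 + 1 = 120.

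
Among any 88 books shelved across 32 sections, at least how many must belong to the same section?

If each of the 32 sections held at most 2, the total would be at most 32 × 2 = 64 < 88, a contradiction.
So at least one holds ⌈88/32⌉ = 3.

3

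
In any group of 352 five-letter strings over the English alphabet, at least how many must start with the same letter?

The 352 five-letter strings over the English alphabet fall into 26 possible first letters.
If each of the 26 possible first letters held at most 13, the total would be at most 26 × 13 = 338 < 352, a contradiction.
So at least one holds ⌈352/26⌉ = 14.

14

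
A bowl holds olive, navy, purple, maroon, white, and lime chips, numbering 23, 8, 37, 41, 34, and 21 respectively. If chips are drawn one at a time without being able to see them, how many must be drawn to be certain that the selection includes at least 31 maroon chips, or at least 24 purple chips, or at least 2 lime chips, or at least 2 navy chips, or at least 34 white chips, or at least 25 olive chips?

The worst case stops just short of every target: all 23 olive, 1 navy, 23 purple, 30 maroon, 33 white, 1 lime — 23 + 1 + 23 + 30 + 33 + 1 = 111 chips.
One more chip must push some color to its target, so 111 + 1 = 112.

112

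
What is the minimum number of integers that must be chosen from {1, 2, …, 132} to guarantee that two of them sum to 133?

67

Partition {1, …, 132} into 66 pairs: {1,132}, {2,131}, …, {66,67}.
Choosing 66 integers — say the integers 1 through 66 — takes one from each pair and avoids the property.
Choosing 67 forces two into the same pair by pigeonhole, and those sum to 133. So 67.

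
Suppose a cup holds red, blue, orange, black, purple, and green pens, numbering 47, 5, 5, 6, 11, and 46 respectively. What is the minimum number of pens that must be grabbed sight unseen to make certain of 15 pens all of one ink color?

In the worst case we take at most 14 of each ink color, but all 5 blue, all 5 orange, all 6 black, and all 11 purple (fewer than 14), giving 14 + 5 + 5 + 6 + 11 + 14 = 55.
One more pen then forces some ink color to 15, so 55 + 1 = 56.

56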